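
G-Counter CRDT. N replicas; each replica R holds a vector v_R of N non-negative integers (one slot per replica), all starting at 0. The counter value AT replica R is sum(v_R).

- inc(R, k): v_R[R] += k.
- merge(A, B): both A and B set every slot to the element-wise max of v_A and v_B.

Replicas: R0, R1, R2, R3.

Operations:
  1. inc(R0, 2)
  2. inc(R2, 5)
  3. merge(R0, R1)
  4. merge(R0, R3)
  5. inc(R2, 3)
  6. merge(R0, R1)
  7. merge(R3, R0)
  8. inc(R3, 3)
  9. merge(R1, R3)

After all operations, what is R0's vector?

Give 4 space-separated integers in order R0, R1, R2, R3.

Answer: 2 0 0 0

Derivation:
Op 1: inc R0 by 2 -> R0=(2,0,0,0) value=2
Op 2: inc R2 by 5 -> R2=(0,0,5,0) value=5
Op 3: merge R0<->R1 -> R0=(2,0,0,0) R1=(2,0,0,0)
Op 4: merge R0<->R3 -> R0=(2,0,0,0) R3=(2,0,0,0)
Op 5: inc R2 by 3 -> R2=(0,0,8,0) value=8
Op 6: merge R0<->R1 -> R0=(2,0,0,0) R1=(2,0,0,0)
Op 7: merge R3<->R0 -> R3=(2,0,0,0) R0=(2,0,0,0)
Op 8: inc R3 by 3 -> R3=(2,0,0,3) value=5
Op 9: merge R1<->R3 -> R1=(2,0,0,3) R3=(2,0,0,3)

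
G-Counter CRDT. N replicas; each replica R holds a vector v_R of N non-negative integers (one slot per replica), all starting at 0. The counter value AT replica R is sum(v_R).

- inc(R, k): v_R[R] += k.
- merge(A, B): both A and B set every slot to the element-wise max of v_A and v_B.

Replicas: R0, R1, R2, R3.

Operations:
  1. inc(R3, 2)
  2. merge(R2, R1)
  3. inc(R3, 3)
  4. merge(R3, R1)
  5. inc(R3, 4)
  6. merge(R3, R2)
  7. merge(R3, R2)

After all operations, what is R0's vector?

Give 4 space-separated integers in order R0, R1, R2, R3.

Op 1: inc R3 by 2 -> R3=(0,0,0,2) value=2
Op 2: merge R2<->R1 -> R2=(0,0,0,0) R1=(0,0,0,0)
Op 3: inc R3 by 3 -> R3=(0,0,0,5) value=5
Op 4: merge R3<->R1 -> R3=(0,0,0,5) R1=(0,0,0,5)
Op 5: inc R3 by 4 -> R3=(0,0,0,9) value=9
Op 6: merge R3<->R2 -> R3=(0,0,0,9) R2=(0,0,0,9)
Op 7: merge R3<->R2 -> R3=(0,0,0,9) R2=(0,0,0,9)

Answer: 0 0 0 0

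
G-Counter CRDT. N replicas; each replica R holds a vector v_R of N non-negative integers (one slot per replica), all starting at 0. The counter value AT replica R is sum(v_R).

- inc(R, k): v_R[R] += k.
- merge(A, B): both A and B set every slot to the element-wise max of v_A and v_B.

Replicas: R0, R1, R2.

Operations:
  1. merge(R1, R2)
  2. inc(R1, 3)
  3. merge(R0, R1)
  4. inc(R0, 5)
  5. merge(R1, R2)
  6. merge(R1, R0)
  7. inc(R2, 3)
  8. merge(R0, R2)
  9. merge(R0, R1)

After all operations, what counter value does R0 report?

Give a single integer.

Op 1: merge R1<->R2 -> R1=(0,0,0) R2=(0,0,0)
Op 2: inc R1 by 3 -> R1=(0,3,0) value=3
Op 3: merge R0<->R1 -> R0=(0,3,0) R1=(0,3,0)
Op 4: inc R0 by 5 -> R0=(5,3,0) value=8
Op 5: merge R1<->R2 -> R1=(0,3,0) R2=(0,3,0)
Op 6: merge R1<->R0 -> R1=(5,3,0) R0=(5,3,0)
Op 7: inc R2 by 3 -> R2=(0,3,3) value=6
Op 8: merge R0<->R2 -> R0=(5,3,3) R2=(5,3,3)
Op 9: merge R0<->R1 -> R0=(5,3,3) R1=(5,3,3)

Answer: 11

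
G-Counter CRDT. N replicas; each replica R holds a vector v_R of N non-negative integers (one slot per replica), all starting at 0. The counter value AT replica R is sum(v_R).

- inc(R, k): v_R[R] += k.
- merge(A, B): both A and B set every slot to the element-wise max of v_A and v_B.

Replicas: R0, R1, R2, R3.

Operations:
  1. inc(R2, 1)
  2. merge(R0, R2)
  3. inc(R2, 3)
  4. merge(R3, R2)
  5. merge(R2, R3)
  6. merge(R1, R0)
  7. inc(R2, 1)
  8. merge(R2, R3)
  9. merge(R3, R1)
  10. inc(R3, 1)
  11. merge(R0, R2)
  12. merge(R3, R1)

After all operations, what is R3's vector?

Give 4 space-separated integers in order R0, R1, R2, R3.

Op 1: inc R2 by 1 -> R2=(0,0,1,0) value=1
Op 2: merge R0<->R2 -> R0=(0,0,1,0) R2=(0,0,1,0)
Op 3: inc R2 by 3 -> R2=(0,0,4,0) value=4
Op 4: merge R3<->R2 -> R3=(0,0,4,0) R2=(0,0,4,0)
Op 5: merge R2<->R3 -> R2=(0,0,4,0) R3=(0,0,4,0)
Op 6: merge R1<->R0 -> R1=(0,0,1,0) R0=(0,0,1,0)
Op 7: inc R2 by 1 -> R2=(0,0,5,0) value=5
Op 8: merge R2<->R3 -> R2=(0,0,5,0) R3=(0,0,5,0)
Op 9: merge R3<->R1 -> R3=(0,0,5,0) R1=(0,0,5,0)
Op 10: inc R3 by 1 -> R3=(0,0,5,1) value=6
Op 11: merge R0<->R2 -> R0=(0,0,5,0) R2=(0,0,5,0)
Op 12: merge R3<->R1 -> R3=(0,0,5,1) R1=(0,0,5,1)

Answer: 0 0 5 1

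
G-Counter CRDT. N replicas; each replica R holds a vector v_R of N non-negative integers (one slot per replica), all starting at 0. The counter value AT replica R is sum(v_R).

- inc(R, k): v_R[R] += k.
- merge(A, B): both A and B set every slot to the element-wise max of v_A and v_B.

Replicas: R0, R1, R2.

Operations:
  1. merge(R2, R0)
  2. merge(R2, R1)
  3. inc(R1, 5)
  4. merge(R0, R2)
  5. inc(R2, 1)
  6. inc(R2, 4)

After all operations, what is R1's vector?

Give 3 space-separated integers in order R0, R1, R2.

Answer: 0 5 0

Derivation:
Op 1: merge R2<->R0 -> R2=(0,0,0) R0=(0,0,0)
Op 2: merge R2<->R1 -> R2=(0,0,0) R1=(0,0,0)
Op 3: inc R1 by 5 -> R1=(0,5,0) value=5
Op 4: merge R0<->R2 -> R0=(0,0,0) R2=(0,0,0)
Op 5: inc R2 by 1 -> R2=(0,0,1) value=1
Op 6: inc R2 by 4 -> R2=(0,0,5) value=5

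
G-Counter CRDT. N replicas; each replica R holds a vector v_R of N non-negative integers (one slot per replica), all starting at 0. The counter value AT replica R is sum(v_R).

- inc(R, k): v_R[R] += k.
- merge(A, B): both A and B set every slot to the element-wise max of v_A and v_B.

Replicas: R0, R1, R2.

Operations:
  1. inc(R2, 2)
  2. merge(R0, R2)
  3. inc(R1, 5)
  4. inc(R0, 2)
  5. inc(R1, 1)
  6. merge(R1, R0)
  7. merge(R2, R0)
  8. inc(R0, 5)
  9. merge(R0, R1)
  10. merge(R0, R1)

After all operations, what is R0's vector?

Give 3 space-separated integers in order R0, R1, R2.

Op 1: inc R2 by 2 -> R2=(0,0,2) value=2
Op 2: merge R0<->R2 -> R0=(0,0,2) R2=(0,0,2)
Op 3: inc R1 by 5 -> R1=(0,5,0) value=5
Op 4: inc R0 by 2 -> R0=(2,0,2) value=4
Op 5: inc R1 by 1 -> R1=(0,6,0) value=6
Op 6: merge R1<->R0 -> R1=(2,6,2) R0=(2,6,2)
Op 7: merge R2<->R0 -> R2=(2,6,2) R0=(2,6,2)
Op 8: inc R0 by 5 -> R0=(7,6,2) value=15
Op 9: merge R0<->R1 -> R0=(7,6,2) R1=(7,6,2)
Op 10: merge R0<->R1 -> R0=(7,6,2) R1=(7,6,2)

Answer: 7 6 2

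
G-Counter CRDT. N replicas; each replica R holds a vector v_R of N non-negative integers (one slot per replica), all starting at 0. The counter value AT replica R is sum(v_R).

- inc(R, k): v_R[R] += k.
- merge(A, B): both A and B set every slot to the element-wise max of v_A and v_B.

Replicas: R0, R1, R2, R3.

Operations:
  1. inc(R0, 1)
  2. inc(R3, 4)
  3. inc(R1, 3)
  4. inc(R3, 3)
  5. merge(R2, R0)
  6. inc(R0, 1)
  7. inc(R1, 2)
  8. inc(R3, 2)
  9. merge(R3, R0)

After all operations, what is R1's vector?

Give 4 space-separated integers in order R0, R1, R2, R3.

Op 1: inc R0 by 1 -> R0=(1,0,0,0) value=1
Op 2: inc R3 by 4 -> R3=(0,0,0,4) value=4
Op 3: inc R1 by 3 -> R1=(0,3,0,0) value=3
Op 4: inc R3 by 3 -> R3=(0,0,0,7) value=7
Op 5: merge R2<->R0 -> R2=(1,0,0,0) R0=(1,0,0,0)
Op 6: inc R0 by 1 -> R0=(2,0,0,0) value=2
Op 7: inc R1 by 2 -> R1=(0,5,0,0) value=5
Op 8: inc R3 by 2 -> R3=(0,0,0,9) value=9
Op 9: merge R3<->R0 -> R3=(2,0,0,9) R0=(2,0,0,9)

Answer: 0 5 0 0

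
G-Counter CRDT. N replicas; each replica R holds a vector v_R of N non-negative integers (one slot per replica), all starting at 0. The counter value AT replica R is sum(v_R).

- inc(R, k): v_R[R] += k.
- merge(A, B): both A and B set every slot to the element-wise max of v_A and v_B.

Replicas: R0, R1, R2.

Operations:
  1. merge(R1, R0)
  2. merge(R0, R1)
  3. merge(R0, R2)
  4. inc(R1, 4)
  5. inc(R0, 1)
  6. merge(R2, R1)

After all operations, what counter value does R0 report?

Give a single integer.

Answer: 1

Derivation:
Op 1: merge R1<->R0 -> R1=(0,0,0) R0=(0,0,0)
Op 2: merge R0<->R1 -> R0=(0,0,0) R1=(0,0,0)
Op 3: merge R0<->R2 -> R0=(0,0,0) R2=(0,0,0)
Op 4: inc R1 by 4 -> R1=(0,4,0) value=4
Op 5: inc R0 by 1 -> R0=(1,0,0) value=1
Op 6: merge R2<->R1 -> R2=(0,4,0) R1=(0,4,0)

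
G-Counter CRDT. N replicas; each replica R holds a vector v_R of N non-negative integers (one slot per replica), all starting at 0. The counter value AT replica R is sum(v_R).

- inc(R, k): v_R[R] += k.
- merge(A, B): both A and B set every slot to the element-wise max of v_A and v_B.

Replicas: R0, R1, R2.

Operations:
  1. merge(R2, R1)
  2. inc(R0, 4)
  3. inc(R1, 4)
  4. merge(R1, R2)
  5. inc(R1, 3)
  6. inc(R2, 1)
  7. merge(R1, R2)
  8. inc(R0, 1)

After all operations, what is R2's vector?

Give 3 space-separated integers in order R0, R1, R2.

Answer: 0 7 1

Derivation:
Op 1: merge R2<->R1 -> R2=(0,0,0) R1=(0,0,0)
Op 2: inc R0 by 4 -> R0=(4,0,0) value=4
Op 3: inc R1 by 4 -> R1=(0,4,0) value=4
Op 4: merge R1<->R2 -> R1=(0,4,0) R2=(0,4,0)
Op 5: inc R1 by 3 -> R1=(0,7,0) value=7
Op 6: inc R2 by 1 -> R2=(0,4,1) value=5
Op 7: merge R1<->R2 -> R1=(0,7,1) R2=(0,7,1)
Op 8: inc R0 by 1 -> R0=(5,0,0) value=5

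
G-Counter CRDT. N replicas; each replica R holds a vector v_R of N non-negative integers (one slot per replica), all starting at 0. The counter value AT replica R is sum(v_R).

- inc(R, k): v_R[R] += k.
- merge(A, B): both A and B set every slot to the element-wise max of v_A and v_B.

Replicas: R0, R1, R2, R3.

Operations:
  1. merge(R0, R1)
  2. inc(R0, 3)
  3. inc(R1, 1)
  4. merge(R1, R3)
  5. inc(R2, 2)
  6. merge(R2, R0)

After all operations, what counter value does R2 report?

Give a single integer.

Op 1: merge R0<->R1 -> R0=(0,0,0,0) R1=(0,0,0,0)
Op 2: inc R0 by 3 -> R0=(3,0,0,0) value=3
Op 3: inc R1 by 1 -> R1=(0,1,0,0) value=1
Op 4: merge R1<->R3 -> R1=(0,1,0,0) R3=(0,1,0,0)
Op 5: inc R2 by 2 -> R2=(0,0,2,0) value=2
Op 6: merge R2<->R0 -> R2=(3,0,2,0) R0=(3,0,2,0)

Answer: 5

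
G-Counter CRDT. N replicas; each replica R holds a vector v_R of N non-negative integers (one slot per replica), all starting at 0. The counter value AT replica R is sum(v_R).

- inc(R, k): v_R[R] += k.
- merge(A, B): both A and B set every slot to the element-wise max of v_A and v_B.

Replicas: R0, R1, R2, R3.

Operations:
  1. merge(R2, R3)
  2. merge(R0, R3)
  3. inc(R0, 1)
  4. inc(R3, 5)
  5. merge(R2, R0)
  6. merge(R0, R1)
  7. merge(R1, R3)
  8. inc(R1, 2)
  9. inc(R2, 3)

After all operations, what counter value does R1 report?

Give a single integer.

Op 1: merge R2<->R3 -> R2=(0,0,0,0) R3=(0,0,0,0)
Op 2: merge R0<->R3 -> R0=(0,0,0,0) R3=(0,0,0,0)
Op 3: inc R0 by 1 -> R0=(1,0,0,0) value=1
Op 4: inc R3 by 5 -> R3=(0,0,0,5) value=5
Op 5: merge R2<->R0 -> R2=(1,0,0,0) R0=(1,0,0,0)
Op 6: merge R0<->R1 -> R0=(1,0,0,0) R1=(1,0,0,0)
Op 7: merge R1<->R3 -> R1=(1,0,0,5) R3=(1,0,0,5)
Op 8: inc R1 by 2 -> R1=(1,2,0,5) value=8
Op 9: inc R2 by 3 -> R2=(1,0,3,0) value=4

Answer: 8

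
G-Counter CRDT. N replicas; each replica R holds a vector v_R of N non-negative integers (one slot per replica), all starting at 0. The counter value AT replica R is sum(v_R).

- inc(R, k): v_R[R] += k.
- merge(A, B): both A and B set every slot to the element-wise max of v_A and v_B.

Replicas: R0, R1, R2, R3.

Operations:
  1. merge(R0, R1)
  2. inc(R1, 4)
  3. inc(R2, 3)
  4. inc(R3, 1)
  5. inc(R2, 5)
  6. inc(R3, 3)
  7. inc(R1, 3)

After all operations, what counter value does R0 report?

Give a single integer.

Answer: 0

Derivation:
Op 1: merge R0<->R1 -> R0=(0,0,0,0) R1=(0,0,0,0)
Op 2: inc R1 by 4 -> R1=(0,4,0,0) value=4
Op 3: inc R2 by 3 -> R2=(0,0,3,0) value=3
Op 4: inc R3 by 1 -> R3=(0,0,0,1) value=1
Op 5: inc R2 by 5 -> R2=(0,0,8,0) value=8
Op 6: inc R3 by 3 -> R3=(0,0,0,4) value=4
Op 7: inc R1 by 3 -> R1=(0,7,0,0) value=7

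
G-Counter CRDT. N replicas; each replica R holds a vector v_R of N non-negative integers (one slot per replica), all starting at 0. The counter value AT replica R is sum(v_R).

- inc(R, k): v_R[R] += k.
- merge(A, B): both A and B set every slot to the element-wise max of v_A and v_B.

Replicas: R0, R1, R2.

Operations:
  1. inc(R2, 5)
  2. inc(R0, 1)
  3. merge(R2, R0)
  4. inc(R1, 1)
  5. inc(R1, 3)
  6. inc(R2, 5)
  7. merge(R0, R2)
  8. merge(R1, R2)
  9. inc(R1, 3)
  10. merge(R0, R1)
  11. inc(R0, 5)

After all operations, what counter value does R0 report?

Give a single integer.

Op 1: inc R2 by 5 -> R2=(0,0,5) value=5
Op 2: inc R0 by 1 -> R0=(1,0,0) value=1
Op 3: merge R2<->R0 -> R2=(1,0,5) R0=(1,0,5)
Op 4: inc R1 by 1 -> R1=(0,1,0) value=1
Op 5: inc R1 by 3 -> R1=(0,4,0) value=4
Op 6: inc R2 by 5 -> R2=(1,0,10) value=11
Op 7: merge R0<->R2 -> R0=(1,0,10) R2=(1,0,10)
Op 8: merge R1<->R2 -> R1=(1,4,10) R2=(1,4,10)
Op 9: inc R1 by 3 -> R1=(1,7,10) value=18
Op 10: merge R0<->R1 -> R0=(1,7,10) R1=(1,7,10)
Op 11: inc R0 by 5 -> R0=(6,7,10) value=23

Answer: 23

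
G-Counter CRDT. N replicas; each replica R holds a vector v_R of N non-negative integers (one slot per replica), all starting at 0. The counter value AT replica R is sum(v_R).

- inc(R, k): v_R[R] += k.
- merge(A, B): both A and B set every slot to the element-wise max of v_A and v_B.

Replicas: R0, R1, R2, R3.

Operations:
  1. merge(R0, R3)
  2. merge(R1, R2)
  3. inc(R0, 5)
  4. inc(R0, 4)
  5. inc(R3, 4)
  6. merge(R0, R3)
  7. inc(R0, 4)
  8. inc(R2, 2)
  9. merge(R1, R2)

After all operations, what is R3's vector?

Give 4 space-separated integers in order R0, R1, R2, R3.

Answer: 9 0 0 4

Derivation:
Op 1: merge R0<->R3 -> R0=(0,0,0,0) R3=(0,0,0,0)
Op 2: merge R1<->R2 -> R1=(0,0,0,0) R2=(0,0,0,0)
Op 3: inc R0 by 5 -> R0=(5,0,0,0) value=5
Op 4: inc R0 by 4 -> R0=(9,0,0,0) value=9
Op 5: inc R3 by 4 -> R3=(0,0,0,4) value=4
Op 6: merge R0<->R3 -> R0=(9,0,0,4) R3=(9,0,0,4)
Op 7: inc R0 by 4 -> R0=(13,0,0,4) value=17
Op 8: inc R2 by 2 -> R2=(0,0,2,0) value=2
Op 9: merge R1<->R2 -> R1=(0,0,2,0) R2=(0,0,2,0)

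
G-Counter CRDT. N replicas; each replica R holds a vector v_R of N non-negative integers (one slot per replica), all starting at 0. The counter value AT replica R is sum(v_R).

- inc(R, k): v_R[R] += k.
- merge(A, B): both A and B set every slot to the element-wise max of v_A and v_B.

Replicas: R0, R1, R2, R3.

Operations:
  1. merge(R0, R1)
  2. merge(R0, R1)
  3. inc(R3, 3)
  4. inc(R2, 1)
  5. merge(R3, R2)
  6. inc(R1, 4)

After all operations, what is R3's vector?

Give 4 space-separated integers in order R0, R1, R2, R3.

Answer: 0 0 1 3

Derivation:
Op 1: merge R0<->R1 -> R0=(0,0,0,0) R1=(0,0,0,0)
Op 2: merge R0<->R1 -> R0=(0,0,0,0) R1=(0,0,0,0)
Op 3: inc R3 by 3 -> R3=(0,0,0,3) value=3
Op 4: inc R2 by 1 -> R2=(0,0,1,0) value=1
Op 5: merge R3<->R2 -> R3=(0,0,1,3) R2=(0,0,1,3)
Op 6: inc R1 by 4 -> R1=(0,4,0,0) value=4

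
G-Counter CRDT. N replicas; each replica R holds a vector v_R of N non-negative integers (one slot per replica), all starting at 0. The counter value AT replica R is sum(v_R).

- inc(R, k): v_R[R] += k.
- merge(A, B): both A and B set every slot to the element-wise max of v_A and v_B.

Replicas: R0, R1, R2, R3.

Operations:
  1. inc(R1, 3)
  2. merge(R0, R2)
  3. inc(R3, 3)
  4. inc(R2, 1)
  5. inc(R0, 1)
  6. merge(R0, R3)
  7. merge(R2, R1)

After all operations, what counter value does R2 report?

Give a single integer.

Answer: 4

Derivation:
Op 1: inc R1 by 3 -> R1=(0,3,0,0) value=3
Op 2: merge R0<->R2 -> R0=(0,0,0,0) R2=(0,0,0,0)
Op 3: inc R3 by 3 -> R3=(0,0,0,3) value=3
Op 4: inc R2 by 1 -> R2=(0,0,1,0) value=1
Op 5: inc R0 by 1 -> R0=(1,0,0,0) value=1
Op 6: merge R0<->R3 -> R0=(1,0,0,3) R3=(1,0,0,3)
Op 7: merge R2<->R1 -> R2=(0,3,1,0) R1=(0,3,1,0)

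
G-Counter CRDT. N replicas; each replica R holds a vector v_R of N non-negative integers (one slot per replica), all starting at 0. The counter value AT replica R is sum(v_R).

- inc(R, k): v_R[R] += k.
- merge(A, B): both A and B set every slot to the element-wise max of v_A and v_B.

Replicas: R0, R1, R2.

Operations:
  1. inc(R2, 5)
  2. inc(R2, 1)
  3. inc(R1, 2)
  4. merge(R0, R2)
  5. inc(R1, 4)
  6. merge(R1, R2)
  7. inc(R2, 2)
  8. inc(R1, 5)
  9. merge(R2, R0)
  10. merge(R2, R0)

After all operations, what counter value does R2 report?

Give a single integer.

Answer: 14

Derivation:
Op 1: inc R2 by 5 -> R2=(0,0,5) value=5
Op 2: inc R2 by 1 -> R2=(0,0,6) value=6
Op 3: inc R1 by 2 -> R1=(0,2,0) value=2
Op 4: merge R0<->R2 -> R0=(0,0,6) R2=(0,0,6)
Op 5: inc R1 by 4 -> R1=(0,6,0) value=6
Op 6: merge R1<->R2 -> R1=(0,6,6) R2=(0,6,6)
Op 7: inc R2 by 2 -> R2=(0,6,8) value=14
Op 8: inc R1 by 5 -> R1=(0,11,6) value=17
Op 9: merge R2<->R0 -> R2=(0,6,8) R0=(0,6,8)
Op 10: merge R2<->R0 -> R2=(0,6,8) R0=(0,6,8)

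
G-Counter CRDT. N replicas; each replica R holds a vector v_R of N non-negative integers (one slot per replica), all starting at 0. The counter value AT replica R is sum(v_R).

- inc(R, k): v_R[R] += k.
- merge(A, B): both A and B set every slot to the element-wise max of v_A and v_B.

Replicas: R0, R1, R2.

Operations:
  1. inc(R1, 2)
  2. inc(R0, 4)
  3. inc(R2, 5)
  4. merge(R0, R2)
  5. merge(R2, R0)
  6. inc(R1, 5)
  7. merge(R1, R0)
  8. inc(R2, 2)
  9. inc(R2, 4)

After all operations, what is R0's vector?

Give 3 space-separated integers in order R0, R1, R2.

Answer: 4 7 5

Derivation:
Op 1: inc R1 by 2 -> R1=(0,2,0) value=2
Op 2: inc R0 by 4 -> R0=(4,0,0) value=4
Op 3: inc R2 by 5 -> R2=(0,0,5) value=5
Op 4: merge R0<->R2 -> R0=(4,0,5) R2=(4,0,5)
Op 5: merge R2<->R0 -> R2=(4,0,5) R0=(4,0,5)
Op 6: inc R1 by 5 -> R1=(0,7,0) value=7
Op 7: merge R1<->R0 -> R1=(4,7,5) R0=(4,7,5)
Op 8: inc R2 by 2 -> R2=(4,0,7) value=11
Op 9: inc R2 by 4 -> R2=(4,0,11) value=15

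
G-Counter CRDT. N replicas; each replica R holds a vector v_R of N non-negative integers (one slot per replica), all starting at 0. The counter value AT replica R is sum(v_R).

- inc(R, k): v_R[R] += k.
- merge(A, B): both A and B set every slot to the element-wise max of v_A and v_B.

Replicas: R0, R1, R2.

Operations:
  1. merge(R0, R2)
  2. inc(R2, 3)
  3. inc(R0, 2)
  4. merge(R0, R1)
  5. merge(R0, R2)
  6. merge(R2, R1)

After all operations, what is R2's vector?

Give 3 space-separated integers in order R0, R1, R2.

Answer: 2 0 3

Derivation:
Op 1: merge R0<->R2 -> R0=(0,0,0) R2=(0,0,0)
Op 2: inc R2 by 3 -> R2=(0,0,3) value=3
Op 3: inc R0 by 2 -> R0=(2,0,0) value=2
Op 4: merge R0<->R1 -> R0=(2,0,0) R1=(2,0,0)
Op 5: merge R0<->R2 -> R0=(2,0,3) R2=(2,0,3)
Op 6: merge R2<->R1 -> R2=(2,0,3) R1=(2,0,3)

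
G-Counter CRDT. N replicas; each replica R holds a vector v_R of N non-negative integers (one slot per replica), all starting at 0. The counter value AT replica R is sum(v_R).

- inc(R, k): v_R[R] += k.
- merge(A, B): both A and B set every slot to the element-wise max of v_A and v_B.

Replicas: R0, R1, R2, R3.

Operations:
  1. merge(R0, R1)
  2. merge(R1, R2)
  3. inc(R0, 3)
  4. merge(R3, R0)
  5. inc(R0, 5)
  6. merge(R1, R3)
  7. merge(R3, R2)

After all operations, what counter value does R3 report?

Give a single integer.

Answer: 3

Derivation:
Op 1: merge R0<->R1 -> R0=(0,0,0,0) R1=(0,0,0,0)
Op 2: merge R1<->R2 -> R1=(0,0,0,0) R2=(0,0,0,0)
Op 3: inc R0 by 3 -> R0=(3,0,0,0) value=3
Op 4: merge R3<->R0 -> R3=(3,0,0,0) R0=(3,0,0,0)
Op 5: inc R0 by 5 -> R0=(8,0,0,0) value=8
Op 6: merge R1<->R3 -> R1=(3,0,0,0) R3=(3,0,0,0)
Op 7: merge R3<->R2 -> R3=(3,0,0,0) R2=(3,0,0,0)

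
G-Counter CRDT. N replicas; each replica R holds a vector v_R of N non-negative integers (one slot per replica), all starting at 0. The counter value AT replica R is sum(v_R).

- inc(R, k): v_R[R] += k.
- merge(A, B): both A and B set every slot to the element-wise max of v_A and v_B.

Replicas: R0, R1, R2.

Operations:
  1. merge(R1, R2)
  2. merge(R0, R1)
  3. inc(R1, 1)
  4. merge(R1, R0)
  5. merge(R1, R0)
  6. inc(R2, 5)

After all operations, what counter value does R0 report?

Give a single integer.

Answer: 1

Derivation:
Op 1: merge R1<->R2 -> R1=(0,0,0) R2=(0,0,0)
Op 2: merge R0<->R1 -> R0=(0,0,0) R1=(0,0,0)
Op 3: inc R1 by 1 -> R1=(0,1,0) value=1
Op 4: merge R1<->R0 -> R1=(0,1,0) R0=(0,1,0)
Op 5: merge R1<->R0 -> R1=(0,1,0) R0=(0,1,0)
Op 6: inc R2 by 5 -> R2=(0,0,5) value=5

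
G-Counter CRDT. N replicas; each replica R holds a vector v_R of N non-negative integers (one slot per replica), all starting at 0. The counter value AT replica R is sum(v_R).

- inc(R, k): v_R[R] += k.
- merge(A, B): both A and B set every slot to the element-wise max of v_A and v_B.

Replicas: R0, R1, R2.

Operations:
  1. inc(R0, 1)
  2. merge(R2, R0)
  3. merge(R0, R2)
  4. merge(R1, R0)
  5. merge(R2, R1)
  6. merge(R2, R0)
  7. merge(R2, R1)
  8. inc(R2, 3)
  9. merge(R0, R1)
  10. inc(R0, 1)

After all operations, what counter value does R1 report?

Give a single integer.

Op 1: inc R0 by 1 -> R0=(1,0,0) value=1
Op 2: merge R2<->R0 -> R2=(1,0,0) R0=(1,0,0)
Op 3: merge R0<->R2 -> R0=(1,0,0) R2=(1,0,0)
Op 4: merge R1<->R0 -> R1=(1,0,0) R0=(1,0,0)
Op 5: merge R2<->R1 -> R2=(1,0,0) R1=(1,0,0)
Op 6: merge R2<->R0 -> R2=(1,0,0) R0=(1,0,0)
Op 7: merge R2<->R1 -> R2=(1,0,0) R1=(1,0,0)
Op 8: inc R2 by 3 -> R2=(1,0,3) value=4
Op 9: merge R0<->R1 -> R0=(1,0,0) R1=(1,0,0)
Op 10: inc R0 by 1 -> R0=(2,0,0) value=2

Answer: 1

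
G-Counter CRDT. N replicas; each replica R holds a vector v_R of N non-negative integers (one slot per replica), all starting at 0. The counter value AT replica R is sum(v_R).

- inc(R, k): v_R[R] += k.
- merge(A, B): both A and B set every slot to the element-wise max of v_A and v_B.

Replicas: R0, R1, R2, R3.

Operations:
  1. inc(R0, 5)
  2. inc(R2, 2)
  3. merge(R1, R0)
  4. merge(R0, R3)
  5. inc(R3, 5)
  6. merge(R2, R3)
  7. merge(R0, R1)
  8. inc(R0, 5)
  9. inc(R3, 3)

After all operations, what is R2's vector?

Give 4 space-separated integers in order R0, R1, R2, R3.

Answer: 5 0 2 5

Derivation:
Op 1: inc R0 by 5 -> R0=(5,0,0,0) value=5
Op 2: inc R2 by 2 -> R2=(0,0,2,0) value=2
Op 3: merge R1<->R0 -> R1=(5,0,0,0) R0=(5,0,0,0)
Op 4: merge R0<->R3 -> R0=(5,0,0,0) R3=(5,0,0,0)
Op 5: inc R3 by 5 -> R3=(5,0,0,5) value=10
Op 6: merge R2<->R3 -> R2=(5,0,2,5) R3=(5,0,2,5)
Op 7: merge R0<->R1 -> R0=(5,0,0,0) R1=(5,0,0,0)
Op 8: inc R0 by 5 -> R0=(10,0,0,0) value=10
Op 9: inc R3 by 3 -> R3=(5,0,2,8) value=15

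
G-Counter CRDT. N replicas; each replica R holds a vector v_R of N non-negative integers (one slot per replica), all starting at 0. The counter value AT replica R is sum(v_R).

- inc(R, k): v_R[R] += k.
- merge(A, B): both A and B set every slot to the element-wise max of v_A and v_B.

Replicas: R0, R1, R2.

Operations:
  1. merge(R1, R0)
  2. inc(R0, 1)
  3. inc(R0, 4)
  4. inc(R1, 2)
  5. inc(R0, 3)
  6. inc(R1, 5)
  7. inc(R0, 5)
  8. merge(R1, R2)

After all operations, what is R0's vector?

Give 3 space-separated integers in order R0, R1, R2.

Op 1: merge R1<->R0 -> R1=(0,0,0) R0=(0,0,0)
Op 2: inc R0 by 1 -> R0=(1,0,0) value=1
Op 3: inc R0 by 4 -> R0=(5,0,0) value=5
Op 4: inc R1 by 2 -> R1=(0,2,0) value=2
Op 5: inc R0 by 3 -> R0=(8,0,0) value=8
Op 6: inc R1 by 5 -> R1=(0,7,0) value=7
Op 7: inc R0 by 5 -> R0=(13,0,0) value=13
Op 8: merge R1<->R2 -> R1=(0,7,0) R2=(0,7,0)

Answer: 13 0 0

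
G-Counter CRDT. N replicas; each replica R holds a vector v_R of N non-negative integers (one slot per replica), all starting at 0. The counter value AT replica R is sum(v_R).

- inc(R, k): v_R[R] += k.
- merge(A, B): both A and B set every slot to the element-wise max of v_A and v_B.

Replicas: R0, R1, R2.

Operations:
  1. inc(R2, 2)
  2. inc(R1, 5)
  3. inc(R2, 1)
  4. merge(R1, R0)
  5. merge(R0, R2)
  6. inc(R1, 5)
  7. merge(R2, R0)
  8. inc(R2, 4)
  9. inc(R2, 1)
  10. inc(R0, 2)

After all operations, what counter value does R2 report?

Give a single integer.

Answer: 13

Derivation:
Op 1: inc R2 by 2 -> R2=(0,0,2) value=2
Op 2: inc R1 by 5 -> R1=(0,5,0) value=5
Op 3: inc R2 by 1 -> R2=(0,0,3) value=3
Op 4: merge R1<->R0 -> R1=(0,5,0) R0=(0,5,0)
Op 5: merge R0<->R2 -> R0=(0,5,3) R2=(0,5,3)
Op 6: inc R1 by 5 -> R1=(0,10,0) value=10
Op 7: merge R2<->R0 -> R2=(0,5,3) R0=(0,5,3)
Op 8: inc R2 by 4 -> R2=(0,5,7) value=12
Op 9: inc R2 by 1 -> R2=(0,5,8) value=13
Op 10: inc R0 by 2 -> R0=(2,5,3) value=10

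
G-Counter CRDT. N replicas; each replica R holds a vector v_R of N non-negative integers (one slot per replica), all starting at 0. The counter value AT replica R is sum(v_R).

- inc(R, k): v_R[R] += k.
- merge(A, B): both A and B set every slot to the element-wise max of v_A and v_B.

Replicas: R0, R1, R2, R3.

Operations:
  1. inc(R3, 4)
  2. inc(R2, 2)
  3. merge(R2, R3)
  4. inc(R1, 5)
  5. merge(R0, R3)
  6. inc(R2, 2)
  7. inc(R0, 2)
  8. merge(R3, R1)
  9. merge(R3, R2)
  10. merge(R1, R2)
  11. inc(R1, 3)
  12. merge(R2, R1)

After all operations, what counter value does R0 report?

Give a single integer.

Answer: 8

Derivation:
Op 1: inc R3 by 4 -> R3=(0,0,0,4) value=4
Op 2: inc R2 by 2 -> R2=(0,0,2,0) value=2
Op 3: merge R2<->R3 -> R2=(0,0,2,4) R3=(0,0,2,4)
Op 4: inc R1 by 5 -> R1=(0,5,0,0) value=5
Op 5: merge R0<->R3 -> R0=(0,0,2,4) R3=(0,0,2,4)
Op 6: inc R2 by 2 -> R2=(0,0,4,4) value=8
Op 7: inc R0 by 2 -> R0=(2,0,2,4) value=8
Op 8: merge R3<->R1 -> R3=(0,5,2,4) R1=(0,5,2,4)
Op 9: merge R3<->R2 -> R3=(0,5,4,4) R2=(0,5,4,4)
Op 10: merge R1<->R2 -> R1=(0,5,4,4) R2=(0,5,4,4)
Op 11: inc R1 by 3 -> R1=(0,8,4,4) value=16
Op 12: merge R2<->R1 -> R2=(0,8,4,4) R1=(0,8,4,4)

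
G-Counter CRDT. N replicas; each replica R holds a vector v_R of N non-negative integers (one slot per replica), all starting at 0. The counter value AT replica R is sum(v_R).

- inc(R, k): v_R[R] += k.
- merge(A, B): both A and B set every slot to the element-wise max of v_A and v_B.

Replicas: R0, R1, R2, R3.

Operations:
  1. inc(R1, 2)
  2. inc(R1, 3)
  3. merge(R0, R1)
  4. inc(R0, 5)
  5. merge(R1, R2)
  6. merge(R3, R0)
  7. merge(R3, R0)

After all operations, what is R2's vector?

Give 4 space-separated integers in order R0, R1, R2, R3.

Answer: 0 5 0 0

Derivation:
Op 1: inc R1 by 2 -> R1=(0,2,0,0) value=2
Op 2: inc R1 by 3 -> R1=(0,5,0,0) value=5
Op 3: merge R0<->R1 -> R0=(0,5,0,0) R1=(0,5,0,0)
Op 4: inc R0 by 5 -> R0=(5,5,0,0) value=10
Op 5: merge R1<->R2 -> R1=(0,5,0,0) R2=(0,5,0,0)
Op 6: merge R3<->R0 -> R3=(5,5,0,0) R0=(5,5,0,0)
Op 7: merge R3<->R0 -> R3=(5,5,0,0) R0=(5,5,0,0)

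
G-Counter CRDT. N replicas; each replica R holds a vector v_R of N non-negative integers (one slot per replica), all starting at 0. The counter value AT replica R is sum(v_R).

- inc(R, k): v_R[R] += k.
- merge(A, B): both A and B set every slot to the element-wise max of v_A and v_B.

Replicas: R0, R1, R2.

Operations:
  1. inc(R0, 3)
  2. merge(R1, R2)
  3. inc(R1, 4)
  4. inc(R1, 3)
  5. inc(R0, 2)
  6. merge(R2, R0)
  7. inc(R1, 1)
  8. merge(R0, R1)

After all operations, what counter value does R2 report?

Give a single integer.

Answer: 5

Derivation:
Op 1: inc R0 by 3 -> R0=(3,0,0) value=3
Op 2: merge R1<->R2 -> R1=(0,0,0) R2=(0,0,0)
Op 3: inc R1 by 4 -> R1=(0,4,0) value=4
Op 4: inc R1 by 3 -> R1=(0,7,0) value=7
Op 5: inc R0 by 2 -> R0=(5,0,0) value=5
Op 6: merge R2<->R0 -> R2=(5,0,0) R0=(5,0,0)
Op 7: inc R1 by 1 -> R1=(0,8,0) value=8
Op 8: merge R0<->R1 -> R0=(5,8,0) R1=(5,8,0)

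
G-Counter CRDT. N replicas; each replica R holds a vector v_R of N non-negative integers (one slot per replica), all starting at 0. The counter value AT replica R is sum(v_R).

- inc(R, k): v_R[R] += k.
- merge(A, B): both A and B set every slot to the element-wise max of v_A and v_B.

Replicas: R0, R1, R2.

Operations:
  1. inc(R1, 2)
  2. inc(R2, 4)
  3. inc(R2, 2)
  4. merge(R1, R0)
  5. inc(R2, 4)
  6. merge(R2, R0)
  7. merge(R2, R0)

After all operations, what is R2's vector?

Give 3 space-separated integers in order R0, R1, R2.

Answer: 0 2 10

Derivation:
Op 1: inc R1 by 2 -> R1=(0,2,0) value=2
Op 2: inc R2 by 4 -> R2=(0,0,4) value=4
Op 3: inc R2 by 2 -> R2=(0,0,6) value=6
Op 4: merge R1<->R0 -> R1=(0,2,0) R0=(0,2,0)
Op 5: inc R2 by 4 -> R2=(0,0,10) value=10
Op 6: merge R2<->R0 -> R2=(0,2,10) R0=(0,2,10)
Op 7: merge R2<->R0 -> R2=(0,2,10) R0=(0,2,10)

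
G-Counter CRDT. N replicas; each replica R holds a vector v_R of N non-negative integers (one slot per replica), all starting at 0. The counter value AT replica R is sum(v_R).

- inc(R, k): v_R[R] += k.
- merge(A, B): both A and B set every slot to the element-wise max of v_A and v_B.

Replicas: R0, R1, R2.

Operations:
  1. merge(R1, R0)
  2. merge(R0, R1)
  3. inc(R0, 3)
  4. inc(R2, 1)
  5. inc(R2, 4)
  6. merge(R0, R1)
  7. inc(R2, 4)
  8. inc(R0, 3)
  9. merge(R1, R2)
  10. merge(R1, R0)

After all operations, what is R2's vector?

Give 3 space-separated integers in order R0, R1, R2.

Answer: 3 0 9

Derivation:
Op 1: merge R1<->R0 -> R1=(0,0,0) R0=(0,0,0)
Op 2: merge R0<->R1 -> R0=(0,0,0) R1=(0,0,0)
Op 3: inc R0 by 3 -> R0=(3,0,0) value=3
Op 4: inc R2 by 1 -> R2=(0,0,1) value=1
Op 5: inc R2 by 4 -> R2=(0,0,5) value=5
Op 6: merge R0<->R1 -> R0=(3,0,0) R1=(3,0,0)
Op 7: inc R2 by 4 -> R2=(0,0,9) value=9
Op 8: inc R0 by 3 -> R0=(6,0,0) value=6
Op 9: merge R1<->R2 -> R1=(3,0,9) R2=(3,0,9)
Op 10: merge R1<->R0 -> R1=(6,0,9) R0=(6,0,9)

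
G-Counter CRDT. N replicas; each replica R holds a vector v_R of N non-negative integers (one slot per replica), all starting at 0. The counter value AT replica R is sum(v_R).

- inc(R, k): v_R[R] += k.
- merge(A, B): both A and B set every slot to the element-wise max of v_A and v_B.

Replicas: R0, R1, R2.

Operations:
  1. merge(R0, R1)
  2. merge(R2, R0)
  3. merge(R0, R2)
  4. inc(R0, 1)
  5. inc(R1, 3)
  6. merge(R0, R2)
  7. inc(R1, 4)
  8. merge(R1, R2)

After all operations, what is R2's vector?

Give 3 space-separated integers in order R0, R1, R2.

Op 1: merge R0<->R1 -> R0=(0,0,0) R1=(0,0,0)
Op 2: merge R2<->R0 -> R2=(0,0,0) R0=(0,0,0)
Op 3: merge R0<->R2 -> R0=(0,0,0) R2=(0,0,0)
Op 4: inc R0 by 1 -> R0=(1,0,0) value=1
Op 5: inc R1 by 3 -> R1=(0,3,0) value=3
Op 6: merge R0<->R2 -> R0=(1,0,0) R2=(1,0,0)
Op 7: inc R1 by 4 -> R1=(0,7,0) value=7
Op 8: merge R1<->R2 -> R1=(1,7,0) R2=(1,7,0)

Answer: 1 7 0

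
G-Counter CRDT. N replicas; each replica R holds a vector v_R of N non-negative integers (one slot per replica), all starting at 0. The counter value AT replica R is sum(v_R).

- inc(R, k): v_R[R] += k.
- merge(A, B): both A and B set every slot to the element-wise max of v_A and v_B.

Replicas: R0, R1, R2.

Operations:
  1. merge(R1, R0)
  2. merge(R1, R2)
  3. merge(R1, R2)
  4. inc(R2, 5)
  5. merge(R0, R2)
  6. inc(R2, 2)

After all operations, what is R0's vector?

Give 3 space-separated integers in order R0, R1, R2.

Op 1: merge R1<->R0 -> R1=(0,0,0) R0=(0,0,0)
Op 2: merge R1<->R2 -> R1=(0,0,0) R2=(0,0,0)
Op 3: merge R1<->R2 -> R1=(0,0,0) R2=(0,0,0)
Op 4: inc R2 by 5 -> R2=(0,0,5) value=5
Op 5: merge R0<->R2 -> R0=(0,0,5) R2=(0,0,5)
Op 6: inc R2 by 2 -> R2=(0,0,7) value=7

Answer: 0 0 5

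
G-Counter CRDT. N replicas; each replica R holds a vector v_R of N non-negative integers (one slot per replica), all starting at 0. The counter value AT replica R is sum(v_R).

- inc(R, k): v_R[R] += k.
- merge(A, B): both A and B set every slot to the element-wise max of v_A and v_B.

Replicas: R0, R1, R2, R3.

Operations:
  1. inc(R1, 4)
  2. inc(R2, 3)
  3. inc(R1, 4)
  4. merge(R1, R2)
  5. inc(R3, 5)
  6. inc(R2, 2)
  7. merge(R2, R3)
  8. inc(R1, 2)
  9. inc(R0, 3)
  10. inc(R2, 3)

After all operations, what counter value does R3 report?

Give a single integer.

Answer: 18

Derivation:
Op 1: inc R1 by 4 -> R1=(0,4,0,0) value=4
Op 2: inc R2 by 3 -> R2=(0,0,3,0) value=3
Op 3: inc R1 by 4 -> R1=(0,8,0,0) value=8
Op 4: merge R1<->R2 -> R1=(0,8,3,0) R2=(0,8,3,0)
Op 5: inc R3 by 5 -> R3=(0,0,0,5) value=5
Op 6: inc R2 by 2 -> R2=(0,8,5,0) value=13
Op 7: merge R2<->R3 -> R2=(0,8,5,5) R3=(0,8,5,5)
Op 8: inc R1 by 2 -> R1=(0,10,3,0) value=13
Op 9: inc R0 by 3 -> R0=(3,0,0,0) value=3
Op 10: inc R2 by 3 -> R2=(0,8,8,5) value=21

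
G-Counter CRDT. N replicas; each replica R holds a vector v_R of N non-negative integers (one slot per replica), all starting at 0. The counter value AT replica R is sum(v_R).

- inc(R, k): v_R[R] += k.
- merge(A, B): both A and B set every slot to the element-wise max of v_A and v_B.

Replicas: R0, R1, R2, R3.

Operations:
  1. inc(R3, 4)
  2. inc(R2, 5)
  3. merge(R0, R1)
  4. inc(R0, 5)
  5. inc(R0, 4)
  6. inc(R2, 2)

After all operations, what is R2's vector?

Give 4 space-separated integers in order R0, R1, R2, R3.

Answer: 0 0 7 0

Derivation:
Op 1: inc R3 by 4 -> R3=(0,0,0,4) value=4
Op 2: inc R2 by 5 -> R2=(0,0,5,0) value=5
Op 3: merge R0<->R1 -> R0=(0,0,0,0) R1=(0,0,0,0)
Op 4: inc R0 by 5 -> R0=(5,0,0,0) value=5
Op 5: inc R0 by 4 -> R0=(9,0,0,0) value=9
Op 6: inc R2 by 2 -> R2=(0,0,7,0) value=7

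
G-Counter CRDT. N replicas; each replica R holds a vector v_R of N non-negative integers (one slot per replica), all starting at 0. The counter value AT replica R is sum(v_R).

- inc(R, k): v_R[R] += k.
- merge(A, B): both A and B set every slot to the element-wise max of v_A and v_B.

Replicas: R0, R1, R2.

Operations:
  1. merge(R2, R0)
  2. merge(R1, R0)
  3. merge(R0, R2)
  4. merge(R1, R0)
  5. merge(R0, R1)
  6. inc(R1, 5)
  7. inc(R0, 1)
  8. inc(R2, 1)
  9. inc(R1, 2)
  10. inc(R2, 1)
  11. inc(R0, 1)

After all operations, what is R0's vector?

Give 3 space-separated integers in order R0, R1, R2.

Op 1: merge R2<->R0 -> R2=(0,0,0) R0=(0,0,0)
Op 2: merge R1<->R0 -> R1=(0,0,0) R0=(0,0,0)
Op 3: merge R0<->R2 -> R0=(0,0,0) R2=(0,0,0)
Op 4: merge R1<->R0 -> R1=(0,0,0) R0=(0,0,0)
Op 5: merge R0<->R1 -> R0=(0,0,0) R1=(0,0,0)
Op 6: inc R1 by 5 -> R1=(0,5,0) value=5
Op 7: inc R0 by 1 -> R0=(1,0,0) value=1
Op 8: inc R2 by 1 -> R2=(0,0,1) value=1
Op 9: inc R1 by 2 -> R1=(0,7,0) value=7
Op 10: inc R2 by 1 -> R2=(0,0,2) value=2
Op 11: inc R0 by 1 -> R0=(2,0,0) value=2

Answer: 2 0 0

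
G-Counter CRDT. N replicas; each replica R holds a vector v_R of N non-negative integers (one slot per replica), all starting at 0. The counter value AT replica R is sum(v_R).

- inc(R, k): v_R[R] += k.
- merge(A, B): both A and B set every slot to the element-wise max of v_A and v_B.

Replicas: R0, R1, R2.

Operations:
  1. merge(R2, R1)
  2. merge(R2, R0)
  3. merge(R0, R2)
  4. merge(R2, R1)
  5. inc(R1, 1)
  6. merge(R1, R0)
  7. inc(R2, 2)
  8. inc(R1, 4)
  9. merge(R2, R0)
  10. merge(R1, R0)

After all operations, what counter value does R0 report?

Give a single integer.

Op 1: merge R2<->R1 -> R2=(0,0,0) R1=(0,0,0)
Op 2: merge R2<->R0 -> R2=(0,0,0) R0=(0,0,0)
Op 3: merge R0<->R2 -> R0=(0,0,0) R2=(0,0,0)
Op 4: merge R2<->R1 -> R2=(0,0,0) R1=(0,0,0)
Op 5: inc R1 by 1 -> R1=(0,1,0) value=1
Op 6: merge R1<->R0 -> R1=(0,1,0) R0=(0,1,0)
Op 7: inc R2 by 2 -> R2=(0,0,2) value=2
Op 8: inc R1 by 4 -> R1=(0,5,0) value=5
Op 9: merge R2<->R0 -> R2=(0,1,2) R0=(0,1,2)
Op 10: merge R1<->R0 -> R1=(0,5,2) R0=(0,5,2)

Answer: 7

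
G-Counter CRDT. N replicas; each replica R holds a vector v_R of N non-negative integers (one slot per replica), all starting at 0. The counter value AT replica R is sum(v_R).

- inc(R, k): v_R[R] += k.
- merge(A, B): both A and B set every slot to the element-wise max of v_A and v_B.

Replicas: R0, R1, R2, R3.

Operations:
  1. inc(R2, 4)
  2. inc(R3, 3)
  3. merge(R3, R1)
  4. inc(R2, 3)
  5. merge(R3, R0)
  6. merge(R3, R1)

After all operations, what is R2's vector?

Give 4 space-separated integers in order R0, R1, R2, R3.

Op 1: inc R2 by 4 -> R2=(0,0,4,0) value=4
Op 2: inc R3 by 3 -> R3=(0,0,0,3) value=3
Op 3: merge R3<->R1 -> R3=(0,0,0,3) R1=(0,0,0,3)
Op 4: inc R2 by 3 -> R2=(0,0,7,0) value=7
Op 5: merge R3<->R0 -> R3=(0,0,0,3) R0=(0,0,0,3)
Op 6: merge R3<->R1 -> R3=(0,0,0,3) R1=(0,0,0,3)

Answer: 0 0 7 0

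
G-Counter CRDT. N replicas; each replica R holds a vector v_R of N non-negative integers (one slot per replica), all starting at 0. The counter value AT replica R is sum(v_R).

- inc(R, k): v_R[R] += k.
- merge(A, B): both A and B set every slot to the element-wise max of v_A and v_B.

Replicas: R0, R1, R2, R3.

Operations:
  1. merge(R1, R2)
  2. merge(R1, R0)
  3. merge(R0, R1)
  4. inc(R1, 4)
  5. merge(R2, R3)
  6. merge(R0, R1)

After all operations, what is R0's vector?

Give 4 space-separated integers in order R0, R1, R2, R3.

Op 1: merge R1<->R2 -> R1=(0,0,0,0) R2=(0,0,0,0)
Op 2: merge R1<->R0 -> R1=(0,0,0,0) R0=(0,0,0,0)
Op 3: merge R0<->R1 -> R0=(0,0,0,0) R1=(0,0,0,0)
Op 4: inc R1 by 4 -> R1=(0,4,0,0) value=4
Op 5: merge R2<->R3 -> R2=(0,0,0,0) R3=(0,0,0,0)
Op 6: merge R0<->R1 -> R0=(0,4,0,0) R1=(0,4,0,0)

Answer: 0 4 0 0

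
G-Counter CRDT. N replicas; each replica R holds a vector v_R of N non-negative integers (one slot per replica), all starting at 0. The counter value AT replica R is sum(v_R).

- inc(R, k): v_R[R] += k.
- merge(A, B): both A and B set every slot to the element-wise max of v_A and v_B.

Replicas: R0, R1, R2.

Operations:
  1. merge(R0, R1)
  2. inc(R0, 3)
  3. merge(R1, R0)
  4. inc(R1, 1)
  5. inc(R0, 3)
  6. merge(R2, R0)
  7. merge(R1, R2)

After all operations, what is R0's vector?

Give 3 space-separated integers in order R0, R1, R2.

Answer: 6 0 0

Derivation:
Op 1: merge R0<->R1 -> R0=(0,0,0) R1=(0,0,0)
Op 2: inc R0 by 3 -> R0=(3,0,0) value=3
Op 3: merge R1<->R0 -> R1=(3,0,0) R0=(3,0,0)
Op 4: inc R1 by 1 -> R1=(3,1,0) value=4
Op 5: inc R0 by 3 -> R0=(6,0,0) value=6
Op 6: merge R2<->R0 -> R2=(6,0,0) R0=(6,0,0)
Op 7: merge R1<->R2 -> R1=(6,1,0) R2=(6,1,0)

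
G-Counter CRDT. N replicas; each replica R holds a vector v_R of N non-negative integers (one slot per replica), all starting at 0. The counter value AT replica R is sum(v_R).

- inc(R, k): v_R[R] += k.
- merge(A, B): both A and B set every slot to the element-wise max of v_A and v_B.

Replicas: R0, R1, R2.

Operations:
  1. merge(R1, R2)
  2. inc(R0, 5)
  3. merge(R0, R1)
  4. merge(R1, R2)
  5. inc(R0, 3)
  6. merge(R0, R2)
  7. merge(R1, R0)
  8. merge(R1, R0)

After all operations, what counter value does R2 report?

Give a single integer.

Answer: 8

Derivation:
Op 1: merge R1<->R2 -> R1=(0,0,0) R2=(0,0,0)
Op 2: inc R0 by 5 -> R0=(5,0,0) value=5
Op 3: merge R0<->R1 -> R0=(5,0,0) R1=(5,0,0)
Op 4: merge R1<->R2 -> R1=(5,0,0) R2=(5,0,0)
Op 5: inc R0 by 3 -> R0=(8,0,0) value=8
Op 6: merge R0<->R2 -> R0=(8,0,0) R2=(8,0,0)
Op 7: merge R1<->R0 -> R1=(8,0,0) R0=(8,0,0)
Op 8: merge R1<->R0 -> R1=(8,0,0) R0=(8,0,0)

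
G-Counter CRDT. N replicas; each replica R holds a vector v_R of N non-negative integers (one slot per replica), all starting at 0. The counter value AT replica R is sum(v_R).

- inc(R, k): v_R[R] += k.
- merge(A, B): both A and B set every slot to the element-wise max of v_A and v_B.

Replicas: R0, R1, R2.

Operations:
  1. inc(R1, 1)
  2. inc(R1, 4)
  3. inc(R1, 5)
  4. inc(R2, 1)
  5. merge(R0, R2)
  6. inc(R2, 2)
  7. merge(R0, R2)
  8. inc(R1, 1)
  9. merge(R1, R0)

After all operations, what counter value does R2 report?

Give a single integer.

Op 1: inc R1 by 1 -> R1=(0,1,0) value=1
Op 2: inc R1 by 4 -> R1=(0,5,0) value=5
Op 3: inc R1 by 5 -> R1=(0,10,0) value=10
Op 4: inc R2 by 1 -> R2=(0,0,1) value=1
Op 5: merge R0<->R2 -> R0=(0,0,1) R2=(0,0,1)
Op 6: inc R2 by 2 -> R2=(0,0,3) value=3
Op 7: merge R0<->R2 -> R0=(0,0,3) R2=(0,0,3)
Op 8: inc R1 by 1 -> R1=(0,11,0) value=11
Op 9: merge R1<->R0 -> R1=(0,11,3) R0=(0,11,3)

Answer: 3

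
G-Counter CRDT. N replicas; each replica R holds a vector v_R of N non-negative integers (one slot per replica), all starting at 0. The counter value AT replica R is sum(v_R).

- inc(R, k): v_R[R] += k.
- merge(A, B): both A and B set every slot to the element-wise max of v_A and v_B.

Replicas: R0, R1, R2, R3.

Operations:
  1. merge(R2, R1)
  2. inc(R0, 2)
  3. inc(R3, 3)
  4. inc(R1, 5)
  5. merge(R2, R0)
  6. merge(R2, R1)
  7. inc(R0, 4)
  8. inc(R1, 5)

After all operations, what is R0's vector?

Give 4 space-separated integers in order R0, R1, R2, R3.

Answer: 6 0 0 0

Derivation:
Op 1: merge R2<->R1 -> R2=(0,0,0,0) R1=(0,0,0,0)
Op 2: inc R0 by 2 -> R0=(2,0,0,0) value=2
Op 3: inc R3 by 3 -> R3=(0,0,0,3) value=3
Op 4: inc R1 by 5 -> R1=(0,5,0,0) value=5
Op 5: merge R2<->R0 -> R2=(2,0,0,0) R0=(2,0,0,0)
Op 6: merge R2<->R1 -> R2=(2,5,0,0) R1=(2,5,0,0)
Op 7: inc R0 by 4 -> R0=(6,0,0,0) value=6
Op 8: inc R1 by 5 -> R1=(2,10,0,0) value=12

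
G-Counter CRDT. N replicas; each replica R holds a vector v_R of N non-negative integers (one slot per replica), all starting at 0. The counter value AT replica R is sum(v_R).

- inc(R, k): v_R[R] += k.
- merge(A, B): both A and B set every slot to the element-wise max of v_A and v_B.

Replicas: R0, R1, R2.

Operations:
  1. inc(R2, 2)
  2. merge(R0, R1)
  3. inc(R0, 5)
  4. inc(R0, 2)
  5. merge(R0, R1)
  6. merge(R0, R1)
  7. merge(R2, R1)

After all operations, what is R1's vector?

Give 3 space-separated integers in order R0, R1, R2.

Answer: 7 0 2

Derivation:
Op 1: inc R2 by 2 -> R2=(0,0,2) value=2
Op 2: merge R0<->R1 -> R0=(0,0,0) R1=(0,0,0)
Op 3: inc R0 by 5 -> R0=(5,0,0) value=5
Op 4: inc R0 by 2 -> R0=(7,0,0) value=7
Op 5: merge R0<->R1 -> R0=(7,0,0) R1=(7,0,0)
Op 6: merge R0<->R1 -> R0=(7,0,0) R1=(7,0,0)
Op 7: merge R2<->R1 -> R2=(7,0,2) R1=(7,0,2)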